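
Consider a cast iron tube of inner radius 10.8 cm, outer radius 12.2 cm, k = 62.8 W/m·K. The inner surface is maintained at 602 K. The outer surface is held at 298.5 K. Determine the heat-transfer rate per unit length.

Q' = 9.82×10^5 W/m

Q' = 2πk·ΔT/ln(r₂/r₁) = 2π × 62.8 × 303.5 / ln(0.122/0.108) = 9.82×10^5 W/m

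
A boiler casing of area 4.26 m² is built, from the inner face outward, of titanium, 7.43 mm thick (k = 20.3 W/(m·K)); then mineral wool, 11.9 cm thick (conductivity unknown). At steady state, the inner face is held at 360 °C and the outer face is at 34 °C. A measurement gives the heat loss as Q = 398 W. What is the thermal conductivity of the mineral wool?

k = 0.0341 W/m·K

ΣR = ΔT/Q = |360 − 34|/398 = 0.8191 K/W
Known resistances:
  R_titanium = L/(kA) = 0.00743/(20.3·4.26) = 8.592×10^-5 K/W
R_mineral wool = ΣR − ΣR_known = 0.8191 − 8.592×10^-5 = 0.8190 K/W
L/(kA) = 0.8190 ⇒ k = 0.119/(0.8190·4.26) = 0.0341 W/m·K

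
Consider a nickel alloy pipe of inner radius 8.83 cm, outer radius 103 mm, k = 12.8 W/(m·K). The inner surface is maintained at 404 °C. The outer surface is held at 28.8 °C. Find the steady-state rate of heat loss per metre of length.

Q' = 196 kW/m

Q' = 2πk·ΔT/ln(r₂/r₁) = 2π × 12.8 × 375.2 / ln(0.103/0.0883) = 1.96×10^5 W/m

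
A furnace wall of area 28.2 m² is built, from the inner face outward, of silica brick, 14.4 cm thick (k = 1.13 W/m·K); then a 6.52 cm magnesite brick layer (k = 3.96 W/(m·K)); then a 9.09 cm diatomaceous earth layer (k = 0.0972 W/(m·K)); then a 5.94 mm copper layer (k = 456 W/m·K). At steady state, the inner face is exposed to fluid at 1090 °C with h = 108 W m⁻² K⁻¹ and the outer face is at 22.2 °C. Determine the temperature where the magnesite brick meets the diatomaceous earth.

T = 940 °C

Resistance network (inner→outer):
  R_conv,in = 1/(hA) = 1/(108·28.2) = 3.283×10^-4 K/W
  R_silica brick = L/(kA) = 0.144/(1.13·28.2) = 0.004519 K/W
  R_magnesite brick = L/(kA) = 0.0652/(3.96·28.2) = 5.839×10^-4 K/W
  R_diatomaceous earth = L/(kA) = 0.0909/(0.0972·28.2) = 0.03316 K/W
  R_copper = L/(kA) = 0.00594/(456·28.2) = 4.619×10^-7 K/W
ΣR = 3.283×10^-4 + 0.004519 + 5.839×10^-4 + 0.03316 + 4.619×10^-7 = 0.03859 K/W
Q = ΔT/ΣR = (1090 °C − 22.2 °C)/0.03859 = 27670 W
From the inner boundary to the magnesite brick/diatomaceous earth interface, ΣR_partial = 0.005431 K/W.
T_interface = T_in − Q·ΣR_partial = 1090 °C − (27670)(0.005431) = 940 °C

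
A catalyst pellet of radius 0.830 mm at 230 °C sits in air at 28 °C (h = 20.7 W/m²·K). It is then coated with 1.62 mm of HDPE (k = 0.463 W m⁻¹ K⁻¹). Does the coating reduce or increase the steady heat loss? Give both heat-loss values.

Critical radius for a sphere: r_cr = 2k/h = 0.0447 m = 4.47 cm.
Outer radius after coating: r₂ = 8.30×10^-4 + 0.00162 = 0.002450 m.
Since r₁ < r_cr and r₂ ≤ r_cr, the coating moves toward the maximum at r_cr — heat loss rises.
Bare: R = 1/(4πr₁²h) = 5580 K/W; Q = 202/5580 = 0.0362 W.
Coated: R = R_cond + R_conv = 777.4 K/W; Q = 202/777.4 = 0.260 W.

increases: 0.0362 → 0.260 W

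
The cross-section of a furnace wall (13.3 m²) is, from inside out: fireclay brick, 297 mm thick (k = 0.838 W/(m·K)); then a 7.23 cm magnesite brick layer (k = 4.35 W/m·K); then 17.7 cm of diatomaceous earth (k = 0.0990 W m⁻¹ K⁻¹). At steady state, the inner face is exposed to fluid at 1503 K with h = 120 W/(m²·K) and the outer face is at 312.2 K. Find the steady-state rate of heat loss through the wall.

Treat each layer as a resistance in series:
  R_conv,in = 1/(hA) = 1/(120·13.3) = 6.266×10^-4 K/W
  R_fireclay brick = L/(kA) = 0.297/(0.838·13.3) = 0.02665 K/W
  R_magnesite brick = L/(kA) = 0.0723/(4.35·13.3) = 0.001250 K/W
  R_diatomaceous earth = L/(kA) = 0.177/(0.0990·13.3) = 0.1344 K/W
ΣR = 6.266×10^-4 + 0.02665 + 0.001250 + 0.1344 = 0.1629 K/W
Q = ΔT/ΣR = (1503 K − 312.2 K)/0.1629 = 7310 W

Q = 7.31 kW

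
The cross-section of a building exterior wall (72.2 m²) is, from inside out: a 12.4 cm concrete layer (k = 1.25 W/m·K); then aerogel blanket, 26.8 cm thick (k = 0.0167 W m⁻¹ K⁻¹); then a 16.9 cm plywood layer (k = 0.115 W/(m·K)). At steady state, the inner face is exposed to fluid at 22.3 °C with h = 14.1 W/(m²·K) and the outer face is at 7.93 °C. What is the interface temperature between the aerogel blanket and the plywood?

Treat each layer as a resistance in series:
  R_conv,in = 1/(hA) = 1/(14.1·72.2) = 9.823×10^-4 K/W
  R_concrete = L/(kA) = 0.124/(1.25·72.2) = 0.001374 K/W
  R_aerogel blanket = L/(kA) = 0.268/(0.0167·72.2) = 0.2223 K/W
  R_plywood = L/(kA) = 0.169/(0.115·72.2) = 0.02035 K/W
ΣR = 9.823×10^-4 + 0.001374 + 0.2223 + 0.02035 = 0.2450 K/W
Q = ΔT/ΣR = (22.3 °C − 7.93 °C)/0.2450 = 58.65 W
From the inner boundary to the aerogel blanket/plywood interface, ΣR_partial = 0.2247 K/W.
T_interface = T_in − Q·ΣR_partial = 22.3 °C − (58.65)(0.2247) = 9.12 °C

T = 9.12 °C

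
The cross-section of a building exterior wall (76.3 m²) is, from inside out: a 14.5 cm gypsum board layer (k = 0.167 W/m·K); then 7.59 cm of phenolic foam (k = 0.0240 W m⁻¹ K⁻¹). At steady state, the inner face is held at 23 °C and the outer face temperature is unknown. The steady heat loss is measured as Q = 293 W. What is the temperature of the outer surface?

T_out = 7.52 °C

Sum the resistances:
  R_gypsum board = L/(kA) = 0.145/(0.167·76.3) = 0.01138 K/W
  R_phenolic foam = L/(kA) = 0.0759/(0.0240·76.3) = 0.04145 K/W
ΣR = 0.05283 K/W
ΔT = Q·ΣR = 293 × 0.05283 = 15.48 K
Heat flows outward, so T_out = T_in − ΔT = 23 − 15.48 = 7.52 °C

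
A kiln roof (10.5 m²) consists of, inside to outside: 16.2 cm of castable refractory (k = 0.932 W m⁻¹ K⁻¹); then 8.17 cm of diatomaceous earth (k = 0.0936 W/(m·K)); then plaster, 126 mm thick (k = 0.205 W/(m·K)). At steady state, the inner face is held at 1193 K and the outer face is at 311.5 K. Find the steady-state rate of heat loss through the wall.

Q = 5570 W

Resistance network (inner→outer):
  R_castable refractory = L/(kA) = 0.162/(0.932·10.5) = 0.01655 K/W
  R_diatomaceous earth = L/(kA) = 0.0817/(0.0936·10.5) = 0.08313 K/W
  R_plaster = L/(kA) = 0.126/(0.205·10.5) = 0.05854 K/W
ΣR = 0.01655 + 0.08313 + 0.05854 = 0.1582 K/W
Q = ΔT/ΣR = (1193 K − 311.5 K)/0.1582 = 5570 W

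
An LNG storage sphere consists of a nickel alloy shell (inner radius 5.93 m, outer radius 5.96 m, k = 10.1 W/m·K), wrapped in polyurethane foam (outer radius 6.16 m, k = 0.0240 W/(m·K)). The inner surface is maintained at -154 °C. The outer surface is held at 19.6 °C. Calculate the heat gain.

Q = 9610 W

Series thermal resistances, inner to outer:
  R_nickel alloy = (1/5.93 − 1/5.96)/(4πk) = 8.488×10^-4/(4π·10.1) = 6.688×10^-6 K/W
  R_polyurethane foam = (1/5.96 − 1/6.16)/(4πk) = 0.005448/(4π·0.0240) = 0.01806 K/W
ΣR = 6.688×10^-6 + 0.01806 = 0.01807 K/W
Q = ΔT/ΣR = (-154 °C − 19.6 °C)/0.01807 = -9610 W
(Negative Q ⇒ heat flows inward; heat gain = 9610 W.)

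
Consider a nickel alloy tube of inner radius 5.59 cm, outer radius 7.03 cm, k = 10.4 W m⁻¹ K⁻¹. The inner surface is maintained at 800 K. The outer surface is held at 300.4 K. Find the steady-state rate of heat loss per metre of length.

Q' = 2πk·ΔT/ln(r₂/r₁) = 2π × 10.4 × 499.6 / ln(0.0703/0.0559) = 1.42×10^5 W/m

Q' = 142 kW/m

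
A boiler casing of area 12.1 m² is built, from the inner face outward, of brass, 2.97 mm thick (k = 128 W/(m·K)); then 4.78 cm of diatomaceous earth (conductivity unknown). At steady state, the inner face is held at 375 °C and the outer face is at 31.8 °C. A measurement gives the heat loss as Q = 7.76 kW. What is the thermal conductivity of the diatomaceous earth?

k = 0.0893 W/m·K

ΣR = ΔT/Q = |375 − 31.8|/7760 = 0.04423 K/W
Known resistances:
  R_brass = L/(kA) = 0.00297/(128·12.1) = 1.918×10^-6 K/W
R_diatomaceous earth = ΣR − ΣR_known = 0.04423 − 1.918×10^-6 = 0.04423 K/W
L/(kA) = 0.04423 ⇒ k = 0.0478/(0.04423·12.1) = 0.0893 W/m·K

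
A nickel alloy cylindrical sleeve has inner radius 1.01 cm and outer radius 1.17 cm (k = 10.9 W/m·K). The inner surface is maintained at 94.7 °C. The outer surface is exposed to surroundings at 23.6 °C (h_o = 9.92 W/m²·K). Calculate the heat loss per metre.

Q' = 51.8 W/m

Series thermal resistances, inner to outer:
  R'_nickel alloy = ln(0.0117/0.0101)/(2πk) = 0.1471/(2π·10.9) = 0.002147 m·K/W
  R'_conv,out = 1/(2πr h) = 1/(2π·0.0117·9.92) = 1.371 m·K/W
ΣR = 0.002147 + 1.371 = 1.373 m·K/W
Q' = ΔT/ΣR = (94.7 °C − 23.6 °C)/1.373 = 51.8 W/m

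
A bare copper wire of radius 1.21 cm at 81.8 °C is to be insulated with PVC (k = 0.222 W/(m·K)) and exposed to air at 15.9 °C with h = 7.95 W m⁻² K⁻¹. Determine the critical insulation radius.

For a cylinder, r_cr = k_ins/h = 0.222/7.95 = 0.0279 m = 2.79 cm

r_cr = 2.79 cm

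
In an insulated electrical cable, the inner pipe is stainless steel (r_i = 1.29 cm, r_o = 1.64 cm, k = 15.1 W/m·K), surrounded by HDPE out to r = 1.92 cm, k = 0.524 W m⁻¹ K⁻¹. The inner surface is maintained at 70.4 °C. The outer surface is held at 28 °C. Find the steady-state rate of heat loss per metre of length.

Resistance network (inner→outer):
  R'_stainless steel = ln(0.0164/0.0129)/(2πk) = 0.2401/(2π·15.1) = 0.002530 m·K/W
  R'_HDPE = ln(0.0192/0.0164)/(2πk) = 0.1576/(2π·0.524) = 0.04788 m·K/W
ΣR = 0.002530 + 0.04788 = 0.05041 m·K/W
Q' = ΔT/ΣR = (70.4 °C − 28 °C)/0.05041 = 841 W/m

Q' = 841 W/m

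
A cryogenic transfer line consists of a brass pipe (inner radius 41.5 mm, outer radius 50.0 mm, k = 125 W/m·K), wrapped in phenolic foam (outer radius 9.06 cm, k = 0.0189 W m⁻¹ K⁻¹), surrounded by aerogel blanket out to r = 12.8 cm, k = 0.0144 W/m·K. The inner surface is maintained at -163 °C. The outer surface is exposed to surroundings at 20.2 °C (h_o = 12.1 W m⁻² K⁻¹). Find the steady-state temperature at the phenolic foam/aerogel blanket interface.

Series thermal resistances, inner to outer:
  R'_brass = ln(0.0500/0.0415)/(2πk) = 0.1863/(2π·125) = 2.372×10^-4 m·K/W
  R'_phenolic foam = ln(0.0906/0.0500)/(2πk) = 0.5944/(2π·0.0189) = 5.006 m·K/W
  R'_aerogel blanket = ln(0.128/0.0906)/(2πk) = 0.3456/(2π·0.0144) = 3.819 m·K/W
  R'_conv,out = 1/(2πr h) = 1/(2π·0.128·12.1) = 0.1028 m·K/W
ΣR = 2.372×10^-4 + 5.006 + 3.819 + 0.1028 = 8.928 m·K/W
Q' = ΔT/ΣR = (-163 °C − 20.2 °C)/8.928 = -20.52 W/m
From the inner boundary to the phenolic foam/aerogel blanket interface, ΣR_partial = 5.006 m·K/W.
T_interface = T_in − Q'·ΣR_partial = -163 °C − (-20.52)(5.006) = -60.3 °C

T = -60.3 °C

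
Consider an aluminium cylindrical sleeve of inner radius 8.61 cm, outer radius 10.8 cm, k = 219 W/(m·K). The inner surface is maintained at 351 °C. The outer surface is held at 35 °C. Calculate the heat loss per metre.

Q' = 2πk·ΔT/ln(r₂/r₁) = 2π × 219 × 316 / ln(0.108/0.0861) = 1.92×10^6 W/m

Q' = 1.92×10^6 W/m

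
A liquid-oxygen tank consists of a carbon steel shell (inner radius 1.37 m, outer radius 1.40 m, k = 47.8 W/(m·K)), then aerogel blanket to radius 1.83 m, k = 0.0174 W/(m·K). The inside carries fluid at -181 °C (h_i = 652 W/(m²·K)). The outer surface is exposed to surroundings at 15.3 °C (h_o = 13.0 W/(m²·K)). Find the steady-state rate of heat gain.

Resistance network (inner→outer):
  R_conv,in = 1/(4πr²h) = 1/(4π·1.37²·652) = 6.503×10^-5 K/W
  R_carbon steel = (1/1.37 − 1/1.40)/(4πk) = 0.01564/(4π·47.8) = 2.604×10^-5 K/W
  R_aerogel blanket = (1/1.40 − 1/1.83)/(4πk) = 0.1678/(4π·0.0174) = 0.7676 K/W
  R_conv,out = 1/(4πr²h) = 1/(4π·1.83²·13.0) = 0.001828 K/W
ΣR = 6.503×10^-5 + 2.604×10^-5 + 0.7676 + 0.001828 = 0.7695 K/W
Q = ΔT/ΣR = (-181 °C − 15.3 °C)/0.7695 = -255 W
(Negative Q ⇒ heat flows inward; heat gain = 255 W.)

Q = 255 W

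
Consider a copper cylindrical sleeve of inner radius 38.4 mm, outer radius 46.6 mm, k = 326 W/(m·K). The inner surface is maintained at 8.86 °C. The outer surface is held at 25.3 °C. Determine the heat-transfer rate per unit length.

Q' = 1.74×10^5 W/m

Q' = 2πk·ΔT/ln(r₂/r₁) = 2π × 326 × 16.44 / ln(0.0466/0.0384) = 1.74×10^5 W/m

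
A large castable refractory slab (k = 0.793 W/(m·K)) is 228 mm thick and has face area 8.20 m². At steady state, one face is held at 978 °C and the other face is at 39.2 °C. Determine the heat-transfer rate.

Q = 26800 W

Q = kA·ΔT/L = 0.793 × 8.20 × |978 °C − 39.2 °C| / 0.228 = 26800 W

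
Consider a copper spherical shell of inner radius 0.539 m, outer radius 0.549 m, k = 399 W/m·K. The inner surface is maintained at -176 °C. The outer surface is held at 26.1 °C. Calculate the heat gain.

Q = 4πk·ΔT/(1/r₁ − 1/r₂) = 4π × 399 × 202.1 / (1/0.539 − 1/0.549) = 3.00×10^7 W

Q = 30000 kW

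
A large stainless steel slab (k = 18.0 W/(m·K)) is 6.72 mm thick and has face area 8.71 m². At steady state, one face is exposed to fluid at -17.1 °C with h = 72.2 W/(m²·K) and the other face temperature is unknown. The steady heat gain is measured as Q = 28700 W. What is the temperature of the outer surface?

T_out = 29.8 °C

Series resistances:
  R_conv,in = 1/(hA) = 1/(72.2·8.71) = 0.001590 K/W
  R_stainless steel = L/(kA) = 0.00672/(18.0·8.71) = 4.286×10^-5 K/W
ΣR = 0.001633 K/W
ΔT = Q·ΣR = 28700 × 0.001633 = 46.87 K
Heat flows inward, so T_out = T_in + ΔT = -17.1 + 46.87 = 29.8 °C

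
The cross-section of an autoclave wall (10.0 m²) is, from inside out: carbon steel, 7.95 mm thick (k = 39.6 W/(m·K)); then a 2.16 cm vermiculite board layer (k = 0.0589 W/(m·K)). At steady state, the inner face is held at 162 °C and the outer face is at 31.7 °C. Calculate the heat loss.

Treat each layer as a resistance in series:
  R_carbon steel = L/(kA) = 0.00795/(39.6·10.0) = 2.008×10^-5 K/W
  R_vermiculite board = L/(kA) = 0.0216/(0.0589·10.0) = 0.03667 K/W
ΣR = 2.008×10^-5 + 0.03667 = 0.03669 K/W
Q = ΔT/ΣR = (162 °C − 31.7 °C)/0.03669 = 3550 W

Q = 3550 W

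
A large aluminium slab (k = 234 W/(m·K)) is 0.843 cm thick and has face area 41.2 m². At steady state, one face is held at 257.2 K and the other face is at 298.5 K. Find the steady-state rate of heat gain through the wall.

Q = kA·ΔT/L = 234 × 41.2 × |257.2 K − 298.5 K| / 0.00843 = 4.72×10^7 W

Q = 47200 kW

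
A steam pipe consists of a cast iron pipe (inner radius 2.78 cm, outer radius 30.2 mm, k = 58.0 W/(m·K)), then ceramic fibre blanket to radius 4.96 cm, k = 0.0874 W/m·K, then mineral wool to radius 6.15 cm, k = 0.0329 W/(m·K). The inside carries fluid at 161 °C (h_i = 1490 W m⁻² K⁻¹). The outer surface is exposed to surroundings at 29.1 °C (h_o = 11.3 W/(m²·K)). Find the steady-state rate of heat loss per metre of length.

Resistance network (inner→outer):
  R'_conv,in = 1/(2πr h) = 1/(2π·0.0278·1490) = 0.003842 m·K/W
  R'_cast iron = ln(0.0302/0.0278)/(2πk) = 0.08281/(2π·58.0) = 2.272×10^-4 m·K/W
  R'_ceramic fibre blanket = ln(0.0496/0.0302)/(2πk) = 0.4961/(2π·0.0874) = 0.9035 m·K/W
  R'_mineral wool = ln(0.0615/0.0496)/(2πk) = 0.2150/(2π·0.0329) = 1.040 m·K/W
  R'_conv,out = 1/(2πr h) = 1/(2π·0.0615·11.3) = 0.2290 m·K/W
ΣR = 0.003842 + 2.272×10^-4 + 0.9035 + 1.040 + 0.2290 = 2.177 m·K/W
Q' = ΔT/ΣR = (161 °C − 29.1 °C)/2.177 = 60.6 W/m

Q' = 60.6 W/m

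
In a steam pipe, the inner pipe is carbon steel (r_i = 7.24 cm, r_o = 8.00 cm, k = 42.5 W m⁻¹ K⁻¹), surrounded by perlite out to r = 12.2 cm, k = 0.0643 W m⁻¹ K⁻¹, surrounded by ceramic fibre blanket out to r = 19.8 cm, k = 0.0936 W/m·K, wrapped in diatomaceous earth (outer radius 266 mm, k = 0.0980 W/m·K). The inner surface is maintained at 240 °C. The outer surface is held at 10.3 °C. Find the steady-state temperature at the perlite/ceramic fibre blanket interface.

T = 138 °C

Treat each layer as a resistance in series:
  R'_carbon steel = ln(0.0800/0.0724)/(2πk) = 0.09982/(2π·42.5) = 3.738×10^-4 m·K/W
  R'_perlite = ln(0.122/0.0800)/(2πk) = 0.4220/(2π·0.0643) = 1.045 m·K/W
  R'_ceramic fibre blanket = ln(0.198/0.122)/(2πk) = 0.4842/(2π·0.0936) = 0.8234 m·K/W
  R'_diatomaceous earth = ln(0.266/0.198)/(2πk) = 0.2952/(2π·0.0980) = 0.4795 m·K/W
ΣR = 3.738×10^-4 + 1.045 + 0.8234 + 0.4795 = 2.348 m·K/W
Q' = ΔT/ΣR = (240 °C − 10.3 °C)/2.348 = 97.83 W/m
From the inner boundary to the perlite/ceramic fibre blanket interface, ΣR_partial = 1.045 m·K/W.
T_interface = T_in − Q'·ΣR_partial = 240 °C − (97.83)(1.045) = 138 °C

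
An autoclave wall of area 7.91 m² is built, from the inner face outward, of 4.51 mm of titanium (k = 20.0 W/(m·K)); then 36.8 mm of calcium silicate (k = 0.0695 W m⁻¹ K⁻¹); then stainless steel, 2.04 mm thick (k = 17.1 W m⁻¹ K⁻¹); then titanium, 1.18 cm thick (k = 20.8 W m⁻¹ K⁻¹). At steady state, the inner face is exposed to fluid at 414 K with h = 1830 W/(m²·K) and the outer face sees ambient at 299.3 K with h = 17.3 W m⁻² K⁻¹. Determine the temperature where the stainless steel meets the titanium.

T = 310.7 K

Series thermal resistances, inner to outer:
  R_conv,in = 1/(hA) = 1/(1830·7.91) = 6.908×10^-5 K/W
  R_titanium = L/(kA) = 0.00451/(20.0·7.91) = 2.851×10^-5 K/W
  R_calcium silicate = L/(kA) = 0.0368/(0.0695·7.91) = 0.06694 K/W
  R_stainless steel = L/(kA) = 0.00204/(17.1·7.91) = 1.508×10^-5 K/W
  R_titanium = L/(kA) = 0.0118/(20.8·7.91) = 7.172×10^-5 K/W
  R_conv,out = 1/(hA) = 1/(17.3·7.91) = 0.007308 K/W
ΣR = 6.908×10^-5 + 2.851×10^-5 + 0.06694 + 1.508×10^-5 + 7.172×10^-5 + 0.007308 = 0.07443 K/W
Q = ΔT/ΣR = (414 K − 299.3 K)/0.07443 = 1541 W
From the inner boundary to the stainless steel/titanium interface, ΣR_partial = 0.06705 K/W.
T_interface = T_in − Q·ΣR_partial = 414 K − (1541)(0.06705) = 310.7 K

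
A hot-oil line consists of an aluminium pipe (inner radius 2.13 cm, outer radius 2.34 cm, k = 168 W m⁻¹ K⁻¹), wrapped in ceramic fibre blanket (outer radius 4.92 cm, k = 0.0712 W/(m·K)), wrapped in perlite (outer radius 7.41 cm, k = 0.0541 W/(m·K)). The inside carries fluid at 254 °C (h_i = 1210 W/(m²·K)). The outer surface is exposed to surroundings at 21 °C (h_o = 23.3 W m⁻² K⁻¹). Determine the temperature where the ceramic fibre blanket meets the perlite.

T = 123 °C

Resistance network (inner→outer):
  R'_conv,in = 1/(2πr h) = 1/(2π·0.0213·1210) = 0.006175 m·K/W
  R'_aluminium = ln(0.0234/0.0213)/(2πk) = 0.09403/(2π·168) = 8.908×10^-5 m·K/W
  R'_ceramic fibre blanket = ln(0.0492/0.0234)/(2πk) = 0.7432/(2π·0.0712) = 1.661 m·K/W
  R'_perlite = ln(0.0741/0.0492)/(2πk) = 0.4095/(2π·0.0541) = 1.205 m·K/W
  R'_conv,out = 1/(2πr h) = 1/(2π·0.0741·23.3) = 0.09218 m·K/W
ΣR = 0.006175 + 8.908×10^-5 + 1.661 + 1.205 + 0.09218 = 2.964 m·K/W
Q' = ΔT/ΣR = (254 °C − 21 °C)/2.964 = 78.61 W/m
From the inner boundary to the ceramic fibre blanket/perlite interface, ΣR_partial = 1.667 m·K/W.
T_interface = T_in − Q'·ΣR_partial = 254 °C − (78.61)(1.667) = 123 °C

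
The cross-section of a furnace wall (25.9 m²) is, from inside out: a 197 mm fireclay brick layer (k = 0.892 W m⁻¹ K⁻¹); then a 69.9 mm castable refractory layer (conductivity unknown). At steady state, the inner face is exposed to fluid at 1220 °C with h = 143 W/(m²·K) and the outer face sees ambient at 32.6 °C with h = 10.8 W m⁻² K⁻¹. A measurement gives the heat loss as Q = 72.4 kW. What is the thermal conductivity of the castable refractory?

ΣR = ΔT/Q = |1220 − 32.6|/72400 = 0.01640 K/W
Known resistances:
  R_conv,in = 1/(hA) = 1/(143·25.9) = 2.700×10^-4 K/W
  R_fireclay brick = L/(kA) = 0.197/(0.892·25.9) = 0.008527 K/W
  R_conv,out = 1/(hA) = 1/(10.8·25.9) = 0.003575 K/W
R_castable refractory = ΣR − ΣR_known = 0.01640 − 0.01237 = 0.004030 K/W
L/(kA) = 0.004030 ⇒ k = 0.0699/(0.004030·25.9) = 0.670 W/m·K

k = 0.670 W/m·K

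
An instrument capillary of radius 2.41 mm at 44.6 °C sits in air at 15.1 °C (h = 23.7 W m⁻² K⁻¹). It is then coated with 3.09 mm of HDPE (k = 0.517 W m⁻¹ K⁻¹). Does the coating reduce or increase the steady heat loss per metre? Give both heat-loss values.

Critical radius for a cylinder: r_cr = k/h = 0.0218 m = 2.18 cm.
Outer radius after coating: r₂ = 0.00241 + 0.00309 = 0.00550 m.
Since r₁ < r_cr and r₂ ≤ r_cr, the coating moves toward the maximum at r_cr — heat loss rises.
Bare: R = 1/(2πr₁h) = 2.786 m·K/W; Q = 29.5/2.786 = 10.6 W/m.
Coated: R = R_cond + R_conv = 1.475 m·K/W; Q = 29.5/1.475 = 20.0 W/m.

increases: 10.6 → 20.0 W/m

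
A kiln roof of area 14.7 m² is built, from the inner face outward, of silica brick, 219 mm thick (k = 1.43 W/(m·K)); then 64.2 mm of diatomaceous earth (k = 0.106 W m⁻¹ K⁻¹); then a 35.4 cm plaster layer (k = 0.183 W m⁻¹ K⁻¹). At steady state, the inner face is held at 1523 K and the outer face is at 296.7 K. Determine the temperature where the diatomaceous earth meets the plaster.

T = 1177 K

Treat each layer as a resistance in series:
  R_silica brick = L/(kA) = 0.219/(1.43·14.7) = 0.01042 K/W
  R_diatomaceous earth = L/(kA) = 0.0642/(0.106·14.7) = 0.04120 K/W
  R_plaster = L/(kA) = 0.354/(0.183·14.7) = 0.1316 K/W
ΣR = 0.01042 + 0.04120 + 0.1316 = 0.1832 K/W
Q = ΔT/ΣR = (1523 K − 296.7 K)/0.1832 = 6694 W
From the inner boundary to the diatomaceous earth/plaster interface, ΣR_partial = 0.05162 K/W.
T_interface = T_in − Q·ΣR_partial = 1523 K − (6694)(0.05162) = 1177 K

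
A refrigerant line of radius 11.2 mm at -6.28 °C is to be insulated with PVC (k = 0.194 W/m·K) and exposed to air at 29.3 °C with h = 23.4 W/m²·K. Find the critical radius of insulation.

r_cr = 0.829 cm

For a cylinder, r_cr = k_ins/h = 0.194/23.4 = 0.00829 m = 0.829 cm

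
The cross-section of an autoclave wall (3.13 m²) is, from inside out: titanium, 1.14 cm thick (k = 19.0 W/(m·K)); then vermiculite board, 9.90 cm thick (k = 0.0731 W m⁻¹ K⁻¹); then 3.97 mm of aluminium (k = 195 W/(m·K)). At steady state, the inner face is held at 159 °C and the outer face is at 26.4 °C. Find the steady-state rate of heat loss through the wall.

Q = 306 W

Series thermal resistances, inner to outer:
  R_titanium = L/(kA) = 0.0114/(19.0·3.13) = 1.917×10^-4 K/W
  R_vermiculite board = L/(kA) = 0.0990/(0.0731·3.13) = 0.4327 K/W
  R_aluminium = L/(kA) = 0.00397/(195·3.13) = 6.504×10^-6 K/W
ΣR = 1.917×10^-4 + 0.4327 + 6.504×10^-6 = 0.4329 K/W
Q = ΔT/ΣR = (159 °C − 26.4 °C)/0.4329 = 306 W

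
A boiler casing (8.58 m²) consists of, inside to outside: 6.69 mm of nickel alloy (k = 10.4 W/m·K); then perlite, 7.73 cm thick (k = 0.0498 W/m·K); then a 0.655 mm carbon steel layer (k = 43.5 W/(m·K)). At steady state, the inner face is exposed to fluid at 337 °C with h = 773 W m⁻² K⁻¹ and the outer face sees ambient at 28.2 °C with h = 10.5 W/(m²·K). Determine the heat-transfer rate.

Q = 1610 W

Series thermal resistances, inner to outer:
  R_conv,in = 1/(hA) = 1/(773·8.58) = 1.508×10^-4 K/W
  R_nickel alloy = L/(kA) = 0.00669/(10.4·8.58) = 7.497×10^-5 K/W
  R_perlite = L/(kA) = 0.0773/(0.0498·8.58) = 0.1809 K/W
  R_carbon steel = L/(kA) = 6.55×10^-4/(43.5·8.58) = 1.755×10^-6 K/W
  R_conv,out = 1/(hA) = 1/(10.5·8.58) = 0.01110 K/W
ΣR = 1.508×10^-4 + 7.497×10^-5 + 0.1809 + 1.755×10^-6 + 0.01110 = 0.1922 K/W
Q = ΔT/ΣR = (337 °C − 28.2 °C)/0.1922 = 1610 W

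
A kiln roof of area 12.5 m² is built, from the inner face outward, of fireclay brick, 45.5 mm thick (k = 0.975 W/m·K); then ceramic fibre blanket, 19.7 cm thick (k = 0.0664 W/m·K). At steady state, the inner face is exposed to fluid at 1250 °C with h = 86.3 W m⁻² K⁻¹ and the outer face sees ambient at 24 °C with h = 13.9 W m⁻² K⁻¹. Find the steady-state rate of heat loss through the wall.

Series thermal resistances, inner to outer:
  R_conv,in = 1/(hA) = 1/(86.3·12.5) = 9.270×10^-4 K/W
  R_fireclay brick = L/(kA) = 0.0455/(0.975·12.5) = 0.003733 K/W
  R_ceramic fibre blanket = L/(kA) = 0.197/(0.0664·12.5) = 0.2373 K/W
  R_conv,out = 1/(hA) = 1/(13.9·12.5) = 0.005755 K/W
ΣR = 9.270×10^-4 + 0.003733 + 0.2373 + 0.005755 = 0.2477 K/W
Q = ΔT/ΣR = (1250 °C − 24 °C)/0.2477 = 4950 W

Q = 4.95 kW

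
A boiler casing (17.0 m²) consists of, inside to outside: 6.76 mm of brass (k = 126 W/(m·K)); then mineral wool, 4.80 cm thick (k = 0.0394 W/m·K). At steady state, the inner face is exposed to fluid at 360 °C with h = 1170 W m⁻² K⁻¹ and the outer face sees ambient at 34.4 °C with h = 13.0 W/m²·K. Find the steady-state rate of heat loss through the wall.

Q = 4.27 kW

Series thermal resistances, inner to outer:
  R_conv,in = 1/(hA) = 1/(1170·17.0) = 5.028×10^-5 K/W
  R_brass = L/(kA) = 0.00676/(126·17.0) = 3.156×10^-6 K/W
  R_mineral wool = L/(kA) = 0.0480/(0.0394·17.0) = 0.07166 K/W
  R_conv,out = 1/(hA) = 1/(13.0·17.0) = 0.004525 K/W
ΣR = 5.028×10^-5 + 3.156×10^-6 + 0.07166 + 0.004525 = 0.07624 K/W
Q = ΔT/ΣR = (360 °C − 34.4 °C)/0.07624 = 4270 W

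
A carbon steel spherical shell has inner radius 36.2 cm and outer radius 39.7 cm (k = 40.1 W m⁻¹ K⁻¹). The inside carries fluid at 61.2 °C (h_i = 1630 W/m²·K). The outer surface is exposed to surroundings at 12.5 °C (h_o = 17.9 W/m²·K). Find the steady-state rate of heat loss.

Q = 1680 W

Resistance network (inner→outer):
  R_conv,in = 1/(4πr²h) = 1/(4π·0.362²·1630) = 3.726×10^-4 K/W
  R_carbon steel = (1/0.362 − 1/0.397)/(4πk) = 0.2435/(4π·40.1) = 4.833×10^-4 K/W
  R_conv,out = 1/(4πr²h) = 1/(4π·0.397²·17.9) = 0.02821 K/W
ΣR = 3.726×10^-4 + 4.833×10^-4 + 0.02821 = 0.02907 K/W
Q = ΔT/ΣR = (61.2 °C − 12.5 °C)/0.02907 = 1680 W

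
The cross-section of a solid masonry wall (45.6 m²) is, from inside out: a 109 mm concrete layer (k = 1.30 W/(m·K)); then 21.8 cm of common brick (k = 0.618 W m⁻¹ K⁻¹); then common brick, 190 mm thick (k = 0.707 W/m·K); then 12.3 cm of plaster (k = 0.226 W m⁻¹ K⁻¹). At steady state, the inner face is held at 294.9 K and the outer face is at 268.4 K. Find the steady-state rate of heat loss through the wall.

Resistance network (inner→outer):
  R_concrete = L/(kA) = 0.109/(1.30·45.6) = 0.001839 K/W
  R_common brick = L/(kA) = 0.218/(0.618·45.6) = 0.007736 K/W
  R_common brick = L/(kA) = 0.190/(0.707·45.6) = 0.005893 K/W
  R_plaster = L/(kA) = 0.123/(0.226·45.6) = 0.01194 K/W
ΣR = 0.001839 + 0.007736 + 0.005893 + 0.01194 = 0.02741 K/W
Q = ΔT/ΣR = (294.9 K − 268.4 K)/0.02741 = 967 W

Q = 967 W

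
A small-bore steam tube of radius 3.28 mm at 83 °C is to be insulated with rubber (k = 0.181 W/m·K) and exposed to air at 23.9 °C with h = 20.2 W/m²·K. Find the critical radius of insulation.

For a cylinder, r_cr = k_ins/h = 0.181/20.2 = 0.00896 m = 0.896 cm

r_cr = 0.896 cm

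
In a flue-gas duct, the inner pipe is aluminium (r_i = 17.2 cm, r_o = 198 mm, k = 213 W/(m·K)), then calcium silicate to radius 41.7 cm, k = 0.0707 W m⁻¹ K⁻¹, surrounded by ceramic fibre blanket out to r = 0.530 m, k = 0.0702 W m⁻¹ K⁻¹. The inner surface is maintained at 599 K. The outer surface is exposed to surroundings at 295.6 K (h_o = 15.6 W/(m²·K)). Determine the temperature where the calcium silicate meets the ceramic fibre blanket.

T = 371.9 K

Treat each layer as a resistance in series:
  R'_aluminium = ln(0.198/0.172)/(2πk) = 0.1408/(2π·213) = 1.052×10^-4 m·K/W
  R'_calcium silicate = ln(0.417/0.198)/(2πk) = 0.7448/(2π·0.0707) = 1.677 m·K/W
  R'_ceramic fibre blanket = ln(0.530/0.417)/(2πk) = 0.2398/(2π·0.0702) = 0.5436 m·K/W
  R'_conv,out = 1/(2πr h) = 1/(2π·0.530·15.6) = 0.01925 m·K/W
ΣR = 1.052×10^-4 + 1.677 + 0.5436 + 0.01925 = 2.240 m·K/W
Q' = ΔT/ΣR = (599 K − 295.6 K)/2.240 = 135.4 W/m
From the inner boundary to the calcium silicate/ceramic fibre blanket interface, ΣR_partial = 1.677 m·K/W.
T_interface = T_in − Q'·ΣR_partial = 599 K − (135.4)(1.677) = 371.9 K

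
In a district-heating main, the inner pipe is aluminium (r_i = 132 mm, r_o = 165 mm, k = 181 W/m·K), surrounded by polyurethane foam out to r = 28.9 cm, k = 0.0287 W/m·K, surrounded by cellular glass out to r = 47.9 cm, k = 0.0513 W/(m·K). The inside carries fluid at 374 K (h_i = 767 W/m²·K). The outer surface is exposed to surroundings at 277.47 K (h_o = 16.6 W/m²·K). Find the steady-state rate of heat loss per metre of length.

Resistance network (inner→outer):
  R'_conv,in = 1/(2πr h) = 1/(2π·0.132·767) = 0.001572 m·K/W
  R'_aluminium = ln(0.165/0.132)/(2πk) = 0.2231/(2π·181) = 1.962×10^-4 m·K/W
  R'_polyurethane foam = ln(0.289/0.165)/(2πk) = 0.5605/(2π·0.0287) = 3.108 m·K/W
  R'_cellular glass = ln(0.479/0.289)/(2πk) = 0.5053/(2π·0.0513) = 1.568 m·K/W
  R'_conv,out = 1/(2πr h) = 1/(2π·0.479·16.6) = 0.02002 m·K/W
ΣR = 0.001572 + 1.962×10^-4 + 3.108 + 1.568 + 0.02002 = 4.698 m·K/W
Q' = ΔT/ΣR = (374 K − 277.47 K)/4.698 = 20.5 W/m

Q' = 20.5 W/m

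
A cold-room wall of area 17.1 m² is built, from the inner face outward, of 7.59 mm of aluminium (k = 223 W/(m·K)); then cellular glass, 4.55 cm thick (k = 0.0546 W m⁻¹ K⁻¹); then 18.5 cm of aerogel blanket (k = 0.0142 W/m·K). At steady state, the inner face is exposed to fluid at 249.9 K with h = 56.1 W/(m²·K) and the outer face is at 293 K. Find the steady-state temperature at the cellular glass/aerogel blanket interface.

T = 252.5 K

Treat each layer as a resistance in series:
  R_conv,in = 1/(hA) = 1/(56.1·17.1) = 0.001042 K/W
  R_aluminium = L/(kA) = 0.00759/(223·17.1) = 1.990×10^-6 K/W
  R_cellular glass = L/(kA) = 0.0455/(0.0546·17.1) = 0.04873 K/W
  R_aerogel blanket = L/(kA) = 0.185/(0.0142·17.1) = 0.7619 K/W
ΣR = 0.001042 + 1.990×10^-6 + 0.04873 + 0.7619 = 0.8117 K/W
Q = ΔT/ΣR = (249.9 K − 293 K)/0.8117 = -53.10 W
From the inner boundary to the cellular glass/aerogel blanket interface, ΣR_partial = 0.04977 K/W.
T_interface = T_in − Q·ΣR_partial = 249.9 K − (-53.10)(0.04977) = 252.5 K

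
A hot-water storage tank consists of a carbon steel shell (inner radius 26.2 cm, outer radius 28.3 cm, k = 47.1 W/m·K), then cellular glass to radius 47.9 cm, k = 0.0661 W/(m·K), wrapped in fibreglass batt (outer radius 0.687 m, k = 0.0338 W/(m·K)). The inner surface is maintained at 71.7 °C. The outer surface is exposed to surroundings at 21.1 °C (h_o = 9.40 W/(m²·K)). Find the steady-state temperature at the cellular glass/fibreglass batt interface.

Treat each layer as a resistance in series:
  R_carbon steel = (1/0.262 − 1/0.283)/(4πk) = 0.2832/(4π·47.1) = 4.785×10^-4 K/W
  R_cellular glass = (1/0.283 − 1/0.479)/(4πk) = 1.446/(4π·0.0661) = 1.741 K/W
  R_fibreglass batt = (1/0.479 − 1/0.687)/(4πk) = 0.6321/(4π·0.0338) = 1.488 K/W
  R_conv,out = 1/(4πr²h) = 1/(4π·0.687²·9.40) = 0.01794 K/W
ΣR = 4.785×10^-4 + 1.741 + 1.488 + 0.01794 = 3.247 K/W
Q = ΔT/ΣR = (71.7 °C − 21.1 °C)/3.247 = 15.58 W
From the inner boundary to the cellular glass/fibreglass batt interface, ΣR_partial = 1.741 K/W.
T_interface = T_in − Q·ΣR_partial = 71.7 °C − (15.58)(1.741) = 44.6 °C

T = 44.6 °C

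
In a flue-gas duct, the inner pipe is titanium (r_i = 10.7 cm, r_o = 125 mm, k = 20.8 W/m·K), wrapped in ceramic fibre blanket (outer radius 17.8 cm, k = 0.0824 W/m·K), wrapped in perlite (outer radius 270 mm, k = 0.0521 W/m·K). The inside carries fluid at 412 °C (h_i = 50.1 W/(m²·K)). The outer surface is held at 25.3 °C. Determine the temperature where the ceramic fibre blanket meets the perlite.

T = 273 °C

Series thermal resistances, inner to outer:
  R'_conv,in = 1/(2πr h) = 1/(2π·0.107·50.1) = 0.02969 m·K/W
  R'_titanium = ln(0.125/0.107)/(2πk) = 0.1555/(2π·20.8) = 0.001190 m·K/W
  R'_ceramic fibre blanket = ln(0.178/0.125)/(2πk) = 0.3535/(2π·0.0824) = 0.6827 m·K/W
  R'_perlite = ln(0.270/0.178)/(2πk) = 0.4166/(2π·0.0521) = 1.273 m·K/W
ΣR = 0.02969 + 0.001190 + 0.6827 + 1.273 = 1.987 m·K/W
Q' = ΔT/ΣR = (412 °C − 25.3 °C)/1.987 = 194.6 W/m
From the inner boundary to the ceramic fibre blanket/perlite interface, ΣR_partial = 0.7136 m·K/W.
T_interface = T_in − Q'·ΣR_partial = 412 °C − (194.6)(0.7136) = 273 °C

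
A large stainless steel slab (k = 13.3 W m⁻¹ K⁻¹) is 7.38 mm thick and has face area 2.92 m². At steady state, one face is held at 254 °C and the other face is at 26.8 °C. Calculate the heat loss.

Q = kA·ΔT/L = 13.3 × 2.92 × |254 °C − 26.8 °C| / 0.00738 = 1.20×10^6 W

Q = 1.20×10^6 W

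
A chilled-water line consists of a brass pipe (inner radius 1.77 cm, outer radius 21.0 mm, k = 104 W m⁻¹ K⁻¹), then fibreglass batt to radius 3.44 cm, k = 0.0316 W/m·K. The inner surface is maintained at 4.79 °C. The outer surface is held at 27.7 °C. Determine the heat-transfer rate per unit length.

Resistance network (inner→outer):
  R'_brass = ln(0.0210/0.0177)/(2πk) = 0.1710/(2π·104) = 2.616×10^-4 m·K/W
  R'_fibreglass batt = ln(0.0344/0.0210)/(2πk) = 0.4935/(2π·0.0316) = 2.486 m·K/W
ΣR = 2.616×10^-4 + 2.486 = 2.486 m·K/W
Q' = ΔT/ΣR = (4.79 °C − 27.7 °C)/2.486 = -9.22 W/m
(Negative Q' ⇒ heat flows inward; heat gain = 9.22 W/m.)

Q' = 9.22 W/m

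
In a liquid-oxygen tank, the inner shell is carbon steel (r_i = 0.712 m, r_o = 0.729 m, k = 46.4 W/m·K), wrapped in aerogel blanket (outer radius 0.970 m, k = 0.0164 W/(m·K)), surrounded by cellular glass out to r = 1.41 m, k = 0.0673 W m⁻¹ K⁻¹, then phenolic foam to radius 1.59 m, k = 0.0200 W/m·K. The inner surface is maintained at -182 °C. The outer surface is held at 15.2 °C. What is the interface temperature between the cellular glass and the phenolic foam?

Treat each layer as a resistance in series:
  R_carbon steel = (1/0.712 − 1/0.729)/(4πk) = 0.03275/(4π·46.4) = 5.617×10^-5 K/W
  R_aerogel blanket = (1/0.729 − 1/0.970)/(4πk) = 0.3408/(4π·0.0164) = 1.654 K/W
  R_cellular glass = (1/0.970 − 1/1.41)/(4πk) = 0.3217/(4π·0.0673) = 0.3804 K/W
  R_phenolic foam = (1/1.41 − 1/1.59)/(4πk) = 0.08029/(4π·0.0200) = 0.3195 K/W
ΣR = 5.617×10^-5 + 1.654 + 0.3804 + 0.3195 = 2.354 K/W
Q = ΔT/ΣR = (-182 °C − 15.2 °C)/2.354 = -83.77 W
From the inner boundary to the cellular glass/phenolic foam interface, ΣR_partial = 2.034 K/W.
T_interface = T_in − Q·ΣR_partial = -182 °C − (-83.77)(2.034) = -11.6 °C

T = -11.6 °C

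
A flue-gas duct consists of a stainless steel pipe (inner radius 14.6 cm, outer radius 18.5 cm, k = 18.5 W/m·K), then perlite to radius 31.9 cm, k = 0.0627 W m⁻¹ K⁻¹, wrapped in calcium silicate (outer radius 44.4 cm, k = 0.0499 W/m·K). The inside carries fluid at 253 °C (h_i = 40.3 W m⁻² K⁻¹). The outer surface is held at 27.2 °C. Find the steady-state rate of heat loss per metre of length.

Series thermal resistances, inner to outer:
  R'_conv,in = 1/(2πr h) = 1/(2π·0.146·40.3) = 0.02705 m·K/W
  R'_stainless steel = ln(0.185/0.146)/(2πk) = 0.2367/(2π·18.5) = 0.002037 m·K/W
  R'_perlite = ln(0.319/0.185)/(2πk) = 0.5448/(2π·0.0627) = 1.383 m·K/W
  R'_calcium silicate = ln(0.444/0.319)/(2πk) = 0.3306/(2π·0.0499) = 1.055 m·K/W
ΣR = 0.02705 + 0.002037 + 1.383 + 1.055 = 2.467 m·K/W
Q' = ΔT/ΣR = (253 °C − 27.2 °C)/2.467 = 91.5 W/m

Q' = 91.5 W/m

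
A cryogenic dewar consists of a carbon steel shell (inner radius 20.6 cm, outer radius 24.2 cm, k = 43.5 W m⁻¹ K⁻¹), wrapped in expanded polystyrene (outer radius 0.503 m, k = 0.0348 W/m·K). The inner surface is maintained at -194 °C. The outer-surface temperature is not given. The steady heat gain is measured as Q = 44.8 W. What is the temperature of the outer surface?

Series resistances:
  R_carbon steel = (1/0.206 − 1/0.242)/(4πk) = 0.7221/(4π·43.5) = 0.001321 K/W
  R_expanded polystyrene = (1/0.242 − 1/0.503)/(4πk) = 2.144/(4π·0.0348) = 4.903 K/W
ΣR = 4.904 K/W
ΔT = Q·ΣR = 44.8 × 4.904 = 219.7 K
Heat flows inward, so T_out = T_in + ΔT = -194 + 219.7 = 25.7 °C

T_out = 25.7 °C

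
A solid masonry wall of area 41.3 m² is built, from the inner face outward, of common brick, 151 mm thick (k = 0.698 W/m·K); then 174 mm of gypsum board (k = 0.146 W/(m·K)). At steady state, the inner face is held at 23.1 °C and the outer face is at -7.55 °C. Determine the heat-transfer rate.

Q = 899 W

Resistance network (inner→outer):
  R_common brick = L/(kA) = 0.151/(0.698·41.3) = 0.005238 K/W
  R_gypsum board = L/(kA) = 0.174/(0.146·41.3) = 0.02886 K/W
ΣR = 0.005238 + 0.02886 = 0.03410 K/W
Q = ΔT/ΣR = (23.1 °C − -7.55 °C)/0.03410 = 899 W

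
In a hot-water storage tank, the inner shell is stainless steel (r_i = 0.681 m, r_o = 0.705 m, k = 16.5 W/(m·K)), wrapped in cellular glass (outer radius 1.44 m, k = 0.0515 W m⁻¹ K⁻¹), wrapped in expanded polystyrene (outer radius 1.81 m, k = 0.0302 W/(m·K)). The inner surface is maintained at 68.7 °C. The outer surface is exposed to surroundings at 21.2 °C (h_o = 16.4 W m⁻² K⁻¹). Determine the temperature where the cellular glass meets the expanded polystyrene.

T = 33.1 °C

Treat each layer as a resistance in series:
  R_stainless steel = (1/0.681 − 1/0.705)/(4πk) = 0.04999/(4π·16.5) = 2.411×10^-4 K/W
  R_cellular glass = (1/0.705 − 1/1.44)/(4πk) = 0.7240/(4π·0.0515) = 1.119 K/W
  R_expanded polystyrene = (1/1.44 − 1/1.81)/(4πk) = 0.1420/(4π·0.0302) = 0.3741 K/W
  R_conv,out = 1/(4πr²h) = 1/(4π·1.81²·16.4) = 0.001481 K/W
ΣR = 2.411×10^-4 + 1.119 + 0.3741 + 0.001481 = 1.495 K/W
Q = ΔT/ΣR = (68.7 °C − 21.2 °C)/1.495 = 31.77 W
From the inner boundary to the cellular glass/expanded polystyrene interface, ΣR_partial = 1.119 K/W.
T_interface = T_in − Q·ΣR_partial = 68.7 °C − (31.77)(1.119) = 33.1 °C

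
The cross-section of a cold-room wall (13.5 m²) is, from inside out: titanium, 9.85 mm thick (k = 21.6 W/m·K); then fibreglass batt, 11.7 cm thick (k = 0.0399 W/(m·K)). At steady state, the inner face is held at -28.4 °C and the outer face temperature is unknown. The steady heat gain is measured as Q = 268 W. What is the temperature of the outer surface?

Sum the resistances:
  R_titanium = L/(kA) = 0.00985/(21.6·13.5) = 3.378×10^-5 K/W
  R_fibreglass batt = L/(kA) = 0.117/(0.0399·13.5) = 0.2172 K/W
ΣR = 0.2172 K/W
ΔT = Q·ΣR = 268 × 0.2172 = 58.21 K
Heat flows inward, so T_out = T_in + ΔT = -28.4 + 58.21 = 29.8 °C

T_out = 29.8 °C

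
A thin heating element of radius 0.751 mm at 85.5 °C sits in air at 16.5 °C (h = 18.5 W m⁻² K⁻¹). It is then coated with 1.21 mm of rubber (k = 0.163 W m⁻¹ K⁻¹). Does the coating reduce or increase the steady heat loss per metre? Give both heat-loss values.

increases: 6.02 → 13.0 W/m

Critical radius for a cylinder: r_cr = k/h = 0.00881 m = 0.881 cm.
Outer radius after coating: r₂ = 7.51×10^-4 + 0.00121 = 0.001961 m.
Since r₁ < r_cr and r₂ ≤ r_cr, the coating moves toward the maximum at r_cr — heat loss rises.
Bare: R = 1/(2πr₁h) = 11.46 m·K/W; Q = 69/11.46 = 6.02 W/m.
Coated: R = R_cond + R_conv = 5.324 m·K/W; Q = 69/5.324 = 13.0 W/m.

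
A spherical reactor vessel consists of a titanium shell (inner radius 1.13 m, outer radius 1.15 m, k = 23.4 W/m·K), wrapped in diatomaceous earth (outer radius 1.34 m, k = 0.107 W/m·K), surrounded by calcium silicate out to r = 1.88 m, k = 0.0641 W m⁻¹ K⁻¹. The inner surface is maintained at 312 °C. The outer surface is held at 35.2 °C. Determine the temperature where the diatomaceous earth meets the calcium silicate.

Series thermal resistances, inner to outer:
  R_titanium = (1/1.13 − 1/1.15)/(4πk) = 0.01539/(4π·23.4) = 5.234×10^-5 K/W
  R_diatomaceous earth = (1/1.15 − 1/1.34)/(4πk) = 0.1233/(4π·0.107) = 0.09170 K/W
  R_calcium silicate = (1/1.34 − 1/1.88)/(4πk) = 0.2144/(4π·0.0641) = 0.2661 K/W
ΣR = 5.234×10^-5 + 0.09170 + 0.2661 = 0.3579 K/W
Q = ΔT/ΣR = (312 °C − 35.2 °C)/0.3579 = 773.4 W
From the inner boundary to the diatomaceous earth/calcium silicate interface, ΣR_partial = 0.09175 K/W.
T_interface = T_in − Q·ΣR_partial = 312 °C − (773.4)(0.09175) = 241 °C

T = 241 °C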